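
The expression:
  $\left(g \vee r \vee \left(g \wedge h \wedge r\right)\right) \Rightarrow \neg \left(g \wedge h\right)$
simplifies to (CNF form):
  $\neg g \vee \neg h$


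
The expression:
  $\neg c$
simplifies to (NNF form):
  $\neg c$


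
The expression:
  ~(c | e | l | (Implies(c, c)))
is never true.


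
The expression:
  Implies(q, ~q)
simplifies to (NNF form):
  ~q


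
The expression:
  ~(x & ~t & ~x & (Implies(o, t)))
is always true.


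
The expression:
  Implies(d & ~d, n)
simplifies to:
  True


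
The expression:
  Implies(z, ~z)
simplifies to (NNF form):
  ~z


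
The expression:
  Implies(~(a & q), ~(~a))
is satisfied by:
  {a: True}


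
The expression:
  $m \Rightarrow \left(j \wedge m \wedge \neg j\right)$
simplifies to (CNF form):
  $\neg m$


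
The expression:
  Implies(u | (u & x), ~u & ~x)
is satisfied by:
  {u: False}


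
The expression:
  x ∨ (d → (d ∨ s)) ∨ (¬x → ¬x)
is always true.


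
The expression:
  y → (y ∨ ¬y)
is always true.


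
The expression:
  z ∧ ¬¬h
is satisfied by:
  {h: True, z: True}


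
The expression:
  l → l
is always true.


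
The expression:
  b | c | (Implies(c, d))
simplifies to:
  True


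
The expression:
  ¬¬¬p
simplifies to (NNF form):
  ¬p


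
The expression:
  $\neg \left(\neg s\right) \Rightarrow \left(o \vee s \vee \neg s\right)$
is always true.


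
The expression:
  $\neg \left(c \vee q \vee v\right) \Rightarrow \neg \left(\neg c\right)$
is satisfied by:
  {c: True, q: True, v: True}
  {c: True, q: True, v: False}
  {c: True, v: True, q: False}
  {c: True, v: False, q: False}
  {q: True, v: True, c: False}
  {q: True, v: False, c: False}
  {v: True, q: False, c: False}


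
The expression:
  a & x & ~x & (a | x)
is never true.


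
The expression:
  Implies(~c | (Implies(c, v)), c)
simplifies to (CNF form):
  c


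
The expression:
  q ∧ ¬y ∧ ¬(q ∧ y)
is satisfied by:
  {q: True, y: False}


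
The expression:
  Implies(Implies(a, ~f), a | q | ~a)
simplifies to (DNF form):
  True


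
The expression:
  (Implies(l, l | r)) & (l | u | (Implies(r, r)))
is always true.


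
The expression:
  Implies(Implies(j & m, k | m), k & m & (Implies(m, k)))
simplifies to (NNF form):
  k & m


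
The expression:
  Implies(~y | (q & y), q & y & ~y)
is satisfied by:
  {y: True, q: False}


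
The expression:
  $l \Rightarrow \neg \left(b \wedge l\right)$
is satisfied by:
  {l: False, b: False}
  {b: True, l: False}
  {l: True, b: False}


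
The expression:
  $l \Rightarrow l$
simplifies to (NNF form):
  $\text{True}$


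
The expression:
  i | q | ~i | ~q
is always true.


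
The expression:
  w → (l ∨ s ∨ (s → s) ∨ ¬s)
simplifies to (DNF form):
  True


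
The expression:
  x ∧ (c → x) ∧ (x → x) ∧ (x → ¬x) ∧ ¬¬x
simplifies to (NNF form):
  False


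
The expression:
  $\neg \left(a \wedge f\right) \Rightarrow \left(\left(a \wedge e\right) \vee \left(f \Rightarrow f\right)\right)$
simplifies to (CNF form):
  $\text{True}$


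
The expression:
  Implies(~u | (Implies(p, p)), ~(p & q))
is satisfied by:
  {p: False, q: False}
  {q: True, p: False}
  {p: True, q: False}


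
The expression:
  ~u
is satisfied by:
  {u: False}


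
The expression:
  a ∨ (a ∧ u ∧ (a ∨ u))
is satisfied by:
  {a: True}


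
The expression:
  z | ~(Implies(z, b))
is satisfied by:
  {z: True}


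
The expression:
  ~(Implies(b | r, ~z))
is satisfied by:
  {z: True, r: True, b: True}
  {z: True, r: True, b: False}
  {z: True, b: True, r: False}


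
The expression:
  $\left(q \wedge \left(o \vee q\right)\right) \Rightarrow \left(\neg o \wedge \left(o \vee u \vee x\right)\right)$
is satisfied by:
  {x: True, u: True, o: False, q: False}
  {x: True, u: False, o: False, q: False}
  {u: True, x: False, o: False, q: False}
  {x: False, u: False, o: False, q: False}
  {x: True, o: True, u: True, q: False}
  {x: True, o: True, u: False, q: False}
  {o: True, u: True, x: False, q: False}
  {o: True, x: False, u: False, q: False}
  {x: True, q: True, u: True, o: False}
  {x: True, q: True, u: False, o: False}
  {q: True, u: True, o: False, x: False}


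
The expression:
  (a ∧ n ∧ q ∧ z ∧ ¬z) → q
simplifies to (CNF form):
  True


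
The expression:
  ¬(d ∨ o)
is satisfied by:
  {d: False, o: False}


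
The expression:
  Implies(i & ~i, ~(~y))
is always true.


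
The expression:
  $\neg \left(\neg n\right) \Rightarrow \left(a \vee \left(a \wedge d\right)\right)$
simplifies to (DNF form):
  $a \vee \neg n$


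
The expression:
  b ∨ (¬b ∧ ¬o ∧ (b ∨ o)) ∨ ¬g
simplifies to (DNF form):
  b ∨ ¬g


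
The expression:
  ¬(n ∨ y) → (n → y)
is always true.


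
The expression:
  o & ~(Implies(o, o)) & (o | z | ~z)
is never true.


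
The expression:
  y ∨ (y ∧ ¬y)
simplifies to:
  y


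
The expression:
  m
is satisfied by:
  {m: True}


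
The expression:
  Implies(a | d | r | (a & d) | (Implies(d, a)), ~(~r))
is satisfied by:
  {r: True}


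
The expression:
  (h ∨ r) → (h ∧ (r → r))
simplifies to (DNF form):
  h ∨ ¬r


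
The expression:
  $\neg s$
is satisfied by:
  {s: False}


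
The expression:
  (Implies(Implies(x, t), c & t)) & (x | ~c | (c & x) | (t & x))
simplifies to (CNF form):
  x & (c | ~t)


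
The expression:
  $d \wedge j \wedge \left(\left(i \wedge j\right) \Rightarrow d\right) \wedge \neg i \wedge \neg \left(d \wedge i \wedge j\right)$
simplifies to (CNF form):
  $d \wedge j \wedge \neg i$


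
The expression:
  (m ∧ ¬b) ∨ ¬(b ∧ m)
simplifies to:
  ¬b ∨ ¬m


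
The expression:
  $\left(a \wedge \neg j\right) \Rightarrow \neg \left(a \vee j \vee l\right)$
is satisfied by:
  {j: True, a: False}
  {a: False, j: False}
  {a: True, j: True}


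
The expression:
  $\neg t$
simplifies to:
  $\neg t$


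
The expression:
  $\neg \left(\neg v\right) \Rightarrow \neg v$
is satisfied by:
  {v: False}


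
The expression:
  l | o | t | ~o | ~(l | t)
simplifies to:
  True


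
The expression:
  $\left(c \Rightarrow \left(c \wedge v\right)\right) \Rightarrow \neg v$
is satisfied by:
  {v: False}


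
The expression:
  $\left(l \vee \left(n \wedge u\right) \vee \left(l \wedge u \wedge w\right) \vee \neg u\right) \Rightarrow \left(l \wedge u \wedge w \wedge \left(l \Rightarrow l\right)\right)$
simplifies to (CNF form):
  $u \wedge \left(l \vee \neg n\right) \wedge \left(w \vee \neg l\right)$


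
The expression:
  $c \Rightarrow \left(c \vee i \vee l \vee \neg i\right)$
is always true.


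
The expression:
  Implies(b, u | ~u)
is always true.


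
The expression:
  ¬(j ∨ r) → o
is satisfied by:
  {r: True, o: True, j: True}
  {r: True, o: True, j: False}
  {r: True, j: True, o: False}
  {r: True, j: False, o: False}
  {o: True, j: True, r: False}
  {o: True, j: False, r: False}
  {j: True, o: False, r: False}


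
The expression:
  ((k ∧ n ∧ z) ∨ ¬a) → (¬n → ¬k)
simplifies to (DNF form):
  a ∨ n ∨ ¬k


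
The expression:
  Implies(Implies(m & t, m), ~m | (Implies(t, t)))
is always true.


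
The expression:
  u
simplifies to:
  u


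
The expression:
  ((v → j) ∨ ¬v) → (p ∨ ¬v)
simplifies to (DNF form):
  p ∨ ¬j ∨ ¬v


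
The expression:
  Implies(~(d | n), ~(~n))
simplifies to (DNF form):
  d | n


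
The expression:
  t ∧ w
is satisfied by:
  {t: True, w: True}


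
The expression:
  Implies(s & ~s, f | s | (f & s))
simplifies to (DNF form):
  True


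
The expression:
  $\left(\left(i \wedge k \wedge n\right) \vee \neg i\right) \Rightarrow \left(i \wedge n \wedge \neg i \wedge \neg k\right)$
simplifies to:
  $i \wedge \left(\neg k \vee \neg n\right)$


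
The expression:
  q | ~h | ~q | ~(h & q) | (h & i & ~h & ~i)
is always true.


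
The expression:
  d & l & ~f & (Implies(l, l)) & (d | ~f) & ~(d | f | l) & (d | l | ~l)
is never true.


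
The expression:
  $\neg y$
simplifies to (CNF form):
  $\neg y$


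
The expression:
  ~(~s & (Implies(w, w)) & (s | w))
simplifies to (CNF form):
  s | ~w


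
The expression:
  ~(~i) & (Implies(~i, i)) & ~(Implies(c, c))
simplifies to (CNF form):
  False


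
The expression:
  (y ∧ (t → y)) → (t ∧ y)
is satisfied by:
  {t: True, y: False}
  {y: False, t: False}
  {y: True, t: True}


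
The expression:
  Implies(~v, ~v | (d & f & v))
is always true.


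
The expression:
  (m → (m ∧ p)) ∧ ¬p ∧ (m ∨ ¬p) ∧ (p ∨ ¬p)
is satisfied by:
  {p: False, m: False}


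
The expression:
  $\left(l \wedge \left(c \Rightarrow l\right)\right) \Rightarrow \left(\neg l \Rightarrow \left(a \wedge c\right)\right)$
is always true.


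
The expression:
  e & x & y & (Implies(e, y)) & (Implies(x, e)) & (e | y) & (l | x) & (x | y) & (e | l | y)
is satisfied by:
  {e: True, x: True, y: True}


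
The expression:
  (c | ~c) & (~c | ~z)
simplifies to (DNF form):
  ~c | ~z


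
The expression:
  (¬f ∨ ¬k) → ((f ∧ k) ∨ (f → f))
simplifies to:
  True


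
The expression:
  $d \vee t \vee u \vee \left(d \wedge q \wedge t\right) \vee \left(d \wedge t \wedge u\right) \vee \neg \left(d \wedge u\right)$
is always true.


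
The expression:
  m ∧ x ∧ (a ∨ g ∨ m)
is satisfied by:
  {m: True, x: True}


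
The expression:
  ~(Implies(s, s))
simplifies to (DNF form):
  False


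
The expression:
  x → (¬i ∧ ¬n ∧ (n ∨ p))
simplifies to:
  (p ∧ ¬i ∧ ¬n) ∨ ¬x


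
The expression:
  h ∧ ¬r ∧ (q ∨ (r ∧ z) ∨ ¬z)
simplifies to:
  h ∧ ¬r ∧ (q ∨ ¬z)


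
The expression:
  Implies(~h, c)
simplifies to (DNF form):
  c | h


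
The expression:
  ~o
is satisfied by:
  {o: False}


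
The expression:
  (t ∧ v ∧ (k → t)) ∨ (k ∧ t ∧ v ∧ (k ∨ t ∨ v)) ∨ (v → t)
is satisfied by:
  {t: True, v: False}
  {v: False, t: False}
  {v: True, t: True}


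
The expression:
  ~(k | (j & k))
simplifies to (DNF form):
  ~k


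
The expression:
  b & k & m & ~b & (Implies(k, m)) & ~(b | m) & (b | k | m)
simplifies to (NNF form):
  False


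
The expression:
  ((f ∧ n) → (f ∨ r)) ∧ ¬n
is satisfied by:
  {n: False}


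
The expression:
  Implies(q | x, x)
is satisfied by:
  {x: True, q: False}
  {q: False, x: False}
  {q: True, x: True}


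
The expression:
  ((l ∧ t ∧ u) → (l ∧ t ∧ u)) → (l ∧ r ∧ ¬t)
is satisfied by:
  {r: True, l: True, t: False}


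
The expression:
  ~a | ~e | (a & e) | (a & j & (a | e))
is always true.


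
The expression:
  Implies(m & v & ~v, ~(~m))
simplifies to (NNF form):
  True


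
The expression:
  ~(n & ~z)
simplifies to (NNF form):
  z | ~n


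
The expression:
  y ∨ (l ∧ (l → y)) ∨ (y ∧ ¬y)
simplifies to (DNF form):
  y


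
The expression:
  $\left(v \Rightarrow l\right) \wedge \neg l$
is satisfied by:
  {v: False, l: False}


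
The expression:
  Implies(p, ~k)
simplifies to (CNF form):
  ~k | ~p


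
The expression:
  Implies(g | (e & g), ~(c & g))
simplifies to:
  ~c | ~g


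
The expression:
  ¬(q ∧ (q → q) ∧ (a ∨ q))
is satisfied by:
  {q: False}


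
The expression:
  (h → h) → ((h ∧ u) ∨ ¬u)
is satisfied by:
  {h: True, u: False}
  {u: False, h: False}
  {u: True, h: True}


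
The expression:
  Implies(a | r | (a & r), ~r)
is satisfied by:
  {r: False}


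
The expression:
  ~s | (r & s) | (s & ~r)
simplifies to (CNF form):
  True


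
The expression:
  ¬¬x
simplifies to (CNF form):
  x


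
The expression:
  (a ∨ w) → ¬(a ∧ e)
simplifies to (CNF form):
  ¬a ∨ ¬e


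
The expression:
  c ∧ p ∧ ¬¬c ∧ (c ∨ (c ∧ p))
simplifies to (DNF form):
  c ∧ p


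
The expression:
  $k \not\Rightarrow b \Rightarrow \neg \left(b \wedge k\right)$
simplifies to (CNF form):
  $\text{True}$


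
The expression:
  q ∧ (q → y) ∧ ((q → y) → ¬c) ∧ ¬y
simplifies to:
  False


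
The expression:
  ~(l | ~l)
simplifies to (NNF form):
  False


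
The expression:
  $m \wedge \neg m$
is never true.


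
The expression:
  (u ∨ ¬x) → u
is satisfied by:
  {x: True, u: True}
  {x: True, u: False}
  {u: True, x: False}


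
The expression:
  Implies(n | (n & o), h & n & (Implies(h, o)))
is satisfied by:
  {o: True, h: True, n: False}
  {o: True, h: False, n: False}
  {h: True, o: False, n: False}
  {o: False, h: False, n: False}
  {n: True, o: True, h: True}


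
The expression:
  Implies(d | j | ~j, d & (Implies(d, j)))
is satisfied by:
  {j: True, d: True}


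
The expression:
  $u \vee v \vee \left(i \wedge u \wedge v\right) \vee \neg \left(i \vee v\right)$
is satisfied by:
  {v: True, u: True, i: False}
  {v: True, u: False, i: False}
  {u: True, v: False, i: False}
  {v: False, u: False, i: False}
  {i: True, v: True, u: True}
  {i: True, v: True, u: False}
  {i: True, u: True, v: False}


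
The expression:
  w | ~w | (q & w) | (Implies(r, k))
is always true.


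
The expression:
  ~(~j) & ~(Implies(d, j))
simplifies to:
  False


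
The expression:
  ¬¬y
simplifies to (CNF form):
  y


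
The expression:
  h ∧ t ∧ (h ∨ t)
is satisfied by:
  {t: True, h: True}


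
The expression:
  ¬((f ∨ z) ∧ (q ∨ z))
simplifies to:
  ¬z ∧ (¬f ∨ ¬q)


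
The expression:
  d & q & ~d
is never true.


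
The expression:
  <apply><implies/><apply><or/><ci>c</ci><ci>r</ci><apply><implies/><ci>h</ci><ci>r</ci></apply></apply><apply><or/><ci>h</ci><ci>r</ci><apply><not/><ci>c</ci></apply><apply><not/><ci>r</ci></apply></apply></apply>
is always true.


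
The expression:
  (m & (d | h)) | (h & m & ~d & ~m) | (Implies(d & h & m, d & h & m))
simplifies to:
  True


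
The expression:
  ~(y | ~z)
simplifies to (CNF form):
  z & ~y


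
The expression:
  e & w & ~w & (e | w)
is never true.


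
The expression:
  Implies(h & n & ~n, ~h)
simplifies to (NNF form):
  True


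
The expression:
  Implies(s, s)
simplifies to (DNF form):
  True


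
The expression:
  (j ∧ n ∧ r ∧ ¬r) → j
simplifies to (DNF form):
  True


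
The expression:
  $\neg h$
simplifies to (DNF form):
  $\neg h$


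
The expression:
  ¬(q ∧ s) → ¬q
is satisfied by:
  {s: True, q: False}
  {q: False, s: False}
  {q: True, s: True}


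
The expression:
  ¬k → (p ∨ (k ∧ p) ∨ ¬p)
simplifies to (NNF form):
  True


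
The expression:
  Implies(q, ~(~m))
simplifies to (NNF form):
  m | ~q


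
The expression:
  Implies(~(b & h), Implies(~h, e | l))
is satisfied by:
  {h: True, l: True, e: True}
  {h: True, l: True, e: False}
  {h: True, e: True, l: False}
  {h: True, e: False, l: False}
  {l: True, e: True, h: False}
  {l: True, e: False, h: False}
  {e: True, l: False, h: False}


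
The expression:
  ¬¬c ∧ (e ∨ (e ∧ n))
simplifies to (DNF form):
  c ∧ e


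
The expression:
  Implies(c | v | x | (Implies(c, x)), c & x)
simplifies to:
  c & x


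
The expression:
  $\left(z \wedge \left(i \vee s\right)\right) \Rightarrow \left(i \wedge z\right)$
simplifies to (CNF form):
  $i \vee \neg s \vee \neg z$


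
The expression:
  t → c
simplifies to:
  c ∨ ¬t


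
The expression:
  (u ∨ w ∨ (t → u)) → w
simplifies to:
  w ∨ (t ∧ ¬u)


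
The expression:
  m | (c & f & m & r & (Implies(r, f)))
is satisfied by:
  {m: True}


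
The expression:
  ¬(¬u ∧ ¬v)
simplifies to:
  u ∨ v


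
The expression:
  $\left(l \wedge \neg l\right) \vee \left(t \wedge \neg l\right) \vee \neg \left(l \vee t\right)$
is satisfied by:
  {l: False}


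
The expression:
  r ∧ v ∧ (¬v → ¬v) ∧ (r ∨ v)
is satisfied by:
  {r: True, v: True}


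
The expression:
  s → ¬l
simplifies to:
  ¬l ∨ ¬s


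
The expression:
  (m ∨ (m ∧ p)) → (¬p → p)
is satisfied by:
  {p: True, m: False}
  {m: False, p: False}
  {m: True, p: True}


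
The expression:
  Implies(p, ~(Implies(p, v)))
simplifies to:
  ~p | ~v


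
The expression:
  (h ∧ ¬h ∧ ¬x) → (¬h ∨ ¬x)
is always true.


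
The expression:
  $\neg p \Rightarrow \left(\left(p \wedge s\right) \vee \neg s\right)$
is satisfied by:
  {p: True, s: False}
  {s: False, p: False}
  {s: True, p: True}


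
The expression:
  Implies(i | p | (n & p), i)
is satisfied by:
  {i: True, p: False}
  {p: False, i: False}
  {p: True, i: True}


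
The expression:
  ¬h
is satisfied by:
  {h: False}


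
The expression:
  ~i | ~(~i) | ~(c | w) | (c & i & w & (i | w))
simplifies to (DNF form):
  True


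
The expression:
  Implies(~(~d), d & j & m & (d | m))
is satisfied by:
  {m: True, j: True, d: False}
  {m: True, j: False, d: False}
  {j: True, m: False, d: False}
  {m: False, j: False, d: False}
  {d: True, m: True, j: True}


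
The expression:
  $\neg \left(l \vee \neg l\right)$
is never true.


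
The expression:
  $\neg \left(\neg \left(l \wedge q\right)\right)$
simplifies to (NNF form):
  $l \wedge q$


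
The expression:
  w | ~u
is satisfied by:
  {w: True, u: False}
  {u: False, w: False}
  {u: True, w: True}


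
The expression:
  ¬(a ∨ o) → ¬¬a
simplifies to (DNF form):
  a ∨ o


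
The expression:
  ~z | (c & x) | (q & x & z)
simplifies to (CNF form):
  (x | ~z) & (c | q | ~z) & (c | x | ~z) & (q | x | ~z)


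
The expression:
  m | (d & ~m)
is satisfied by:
  {d: True, m: True}
  {d: True, m: False}
  {m: True, d: False}


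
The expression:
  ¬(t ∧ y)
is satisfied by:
  {t: False, y: False}
  {y: True, t: False}
  {t: True, y: False}


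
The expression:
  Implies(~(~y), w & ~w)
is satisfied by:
  {y: False}


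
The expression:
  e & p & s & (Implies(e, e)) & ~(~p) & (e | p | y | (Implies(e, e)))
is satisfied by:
  {p: True, e: True, s: True}


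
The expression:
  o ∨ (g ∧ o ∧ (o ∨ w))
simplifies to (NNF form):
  o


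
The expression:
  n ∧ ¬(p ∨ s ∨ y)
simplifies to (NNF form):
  n ∧ ¬p ∧ ¬s ∧ ¬y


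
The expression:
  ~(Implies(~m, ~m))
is never true.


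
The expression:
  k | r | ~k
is always true.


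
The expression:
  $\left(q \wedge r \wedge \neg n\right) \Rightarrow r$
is always true.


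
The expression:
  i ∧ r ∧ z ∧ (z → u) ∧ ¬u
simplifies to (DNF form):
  False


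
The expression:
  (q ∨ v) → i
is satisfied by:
  {i: True, q: False, v: False}
  {i: True, v: True, q: False}
  {i: True, q: True, v: False}
  {i: True, v: True, q: True}
  {v: False, q: False, i: False}


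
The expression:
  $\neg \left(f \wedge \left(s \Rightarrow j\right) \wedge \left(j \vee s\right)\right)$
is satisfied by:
  {j: False, f: False}
  {f: True, j: False}
  {j: True, f: False}


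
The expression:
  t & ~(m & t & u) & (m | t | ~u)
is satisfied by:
  {t: True, u: False, m: False}
  {t: True, m: True, u: False}
  {t: True, u: True, m: False}


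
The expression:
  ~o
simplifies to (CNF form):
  ~o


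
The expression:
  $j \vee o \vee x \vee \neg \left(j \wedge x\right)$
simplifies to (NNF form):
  $\text{True}$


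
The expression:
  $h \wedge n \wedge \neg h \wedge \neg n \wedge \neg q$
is never true.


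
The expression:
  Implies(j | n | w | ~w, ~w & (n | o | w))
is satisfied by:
  {n: True, o: True, w: False}
  {n: True, o: False, w: False}
  {o: True, n: False, w: False}


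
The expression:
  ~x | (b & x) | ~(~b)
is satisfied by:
  {b: True, x: False}
  {x: False, b: False}
  {x: True, b: True}


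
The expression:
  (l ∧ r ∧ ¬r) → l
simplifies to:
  True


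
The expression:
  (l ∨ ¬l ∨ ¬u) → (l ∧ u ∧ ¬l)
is never true.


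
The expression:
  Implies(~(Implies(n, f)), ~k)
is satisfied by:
  {f: True, k: False, n: False}
  {f: False, k: False, n: False}
  {n: True, f: True, k: False}
  {n: True, f: False, k: False}
  {k: True, f: True, n: False}
  {k: True, f: False, n: False}
  {k: True, n: True, f: True}


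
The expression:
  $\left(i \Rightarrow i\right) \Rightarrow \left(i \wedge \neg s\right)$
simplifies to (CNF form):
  $i \wedge \neg s$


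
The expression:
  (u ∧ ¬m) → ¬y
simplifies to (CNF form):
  m ∨ ¬u ∨ ¬y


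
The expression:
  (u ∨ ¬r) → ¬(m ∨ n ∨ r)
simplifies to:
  (r ∨ ¬m) ∧ (r ∨ ¬n) ∧ (¬r ∨ ¬u)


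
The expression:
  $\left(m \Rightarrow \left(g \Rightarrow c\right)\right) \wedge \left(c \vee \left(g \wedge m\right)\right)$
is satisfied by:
  {c: True}


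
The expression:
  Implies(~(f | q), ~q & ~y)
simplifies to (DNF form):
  f | q | ~y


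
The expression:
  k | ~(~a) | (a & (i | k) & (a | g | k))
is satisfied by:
  {a: True, k: True}
  {a: True, k: False}
  {k: True, a: False}


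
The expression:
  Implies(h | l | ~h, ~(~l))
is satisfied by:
  {l: True}


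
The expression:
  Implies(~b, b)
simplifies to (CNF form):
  b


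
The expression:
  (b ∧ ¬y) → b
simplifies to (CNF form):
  True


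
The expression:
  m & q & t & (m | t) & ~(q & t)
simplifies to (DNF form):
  False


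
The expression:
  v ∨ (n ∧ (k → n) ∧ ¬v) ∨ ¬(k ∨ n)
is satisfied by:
  {n: True, v: True, k: False}
  {n: True, k: False, v: False}
  {v: True, k: False, n: False}
  {v: False, k: False, n: False}
  {n: True, v: True, k: True}
  {n: True, k: True, v: False}
  {v: True, k: True, n: False}


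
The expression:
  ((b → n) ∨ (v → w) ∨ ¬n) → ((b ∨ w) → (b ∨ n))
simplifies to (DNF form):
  b ∨ n ∨ ¬w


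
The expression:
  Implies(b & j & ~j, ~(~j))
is always true.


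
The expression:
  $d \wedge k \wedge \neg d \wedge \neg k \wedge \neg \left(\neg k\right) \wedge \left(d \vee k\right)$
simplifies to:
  $\text{False}$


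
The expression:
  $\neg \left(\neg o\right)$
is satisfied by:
  {o: True}


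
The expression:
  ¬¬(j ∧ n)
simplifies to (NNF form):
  j ∧ n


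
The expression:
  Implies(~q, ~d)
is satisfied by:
  {q: True, d: False}
  {d: False, q: False}
  {d: True, q: True}


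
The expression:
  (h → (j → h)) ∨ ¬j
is always true.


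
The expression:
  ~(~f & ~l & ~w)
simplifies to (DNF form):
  f | l | w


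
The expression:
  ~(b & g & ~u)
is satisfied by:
  {u: True, g: False, b: False}
  {g: False, b: False, u: False}
  {b: True, u: True, g: False}
  {b: True, g: False, u: False}
  {u: True, g: True, b: False}
  {g: True, u: False, b: False}
  {b: True, g: True, u: True}


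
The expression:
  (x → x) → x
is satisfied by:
  {x: True}


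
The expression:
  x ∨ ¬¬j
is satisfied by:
  {x: True, j: True}
  {x: True, j: False}
  {j: True, x: False}


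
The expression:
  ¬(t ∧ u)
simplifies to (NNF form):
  ¬t ∨ ¬u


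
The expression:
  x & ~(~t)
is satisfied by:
  {t: True, x: True}


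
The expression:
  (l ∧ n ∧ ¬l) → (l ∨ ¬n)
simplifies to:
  True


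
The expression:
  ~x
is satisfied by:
  {x: False}


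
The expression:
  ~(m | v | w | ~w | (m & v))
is never true.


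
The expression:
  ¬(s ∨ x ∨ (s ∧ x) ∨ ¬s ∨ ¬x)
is never true.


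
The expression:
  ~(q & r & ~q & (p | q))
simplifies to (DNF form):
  True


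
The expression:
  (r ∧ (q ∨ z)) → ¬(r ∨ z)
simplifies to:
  (¬q ∧ ¬z) ∨ ¬r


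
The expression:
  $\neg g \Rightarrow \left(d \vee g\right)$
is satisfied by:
  {d: True, g: True}
  {d: True, g: False}
  {g: True, d: False}


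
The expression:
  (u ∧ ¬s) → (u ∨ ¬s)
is always true.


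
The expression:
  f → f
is always true.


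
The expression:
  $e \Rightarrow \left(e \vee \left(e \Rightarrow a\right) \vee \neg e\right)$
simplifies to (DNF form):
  $\text{True}$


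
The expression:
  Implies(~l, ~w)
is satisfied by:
  {l: True, w: False}
  {w: False, l: False}
  {w: True, l: True}


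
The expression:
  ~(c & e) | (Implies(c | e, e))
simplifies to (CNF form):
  True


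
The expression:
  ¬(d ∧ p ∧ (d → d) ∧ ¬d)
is always true.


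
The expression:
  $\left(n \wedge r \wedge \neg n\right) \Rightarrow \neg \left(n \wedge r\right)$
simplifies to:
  $\text{True}$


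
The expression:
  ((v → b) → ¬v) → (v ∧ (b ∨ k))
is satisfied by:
  {b: True, k: True, v: True}
  {b: True, v: True, k: False}
  {k: True, v: True, b: False}


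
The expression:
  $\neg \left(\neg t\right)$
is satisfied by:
  {t: True}


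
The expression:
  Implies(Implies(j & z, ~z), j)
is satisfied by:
  {j: True}


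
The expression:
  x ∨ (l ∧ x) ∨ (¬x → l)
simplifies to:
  l ∨ x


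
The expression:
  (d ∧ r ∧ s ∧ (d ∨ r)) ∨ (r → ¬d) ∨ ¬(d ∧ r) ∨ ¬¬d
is always true.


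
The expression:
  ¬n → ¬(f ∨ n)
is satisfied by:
  {n: True, f: False}
  {f: False, n: False}
  {f: True, n: True}


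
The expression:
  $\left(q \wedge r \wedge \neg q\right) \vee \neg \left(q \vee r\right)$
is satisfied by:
  {q: False, r: False}


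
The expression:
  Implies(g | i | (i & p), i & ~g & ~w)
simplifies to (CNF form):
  ~g & (~i | ~w)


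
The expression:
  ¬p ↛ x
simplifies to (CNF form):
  x ∨ ¬p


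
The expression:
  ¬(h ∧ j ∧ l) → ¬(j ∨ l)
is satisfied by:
  {h: True, l: False, j: False}
  {h: False, l: False, j: False}
  {j: True, l: True, h: True}


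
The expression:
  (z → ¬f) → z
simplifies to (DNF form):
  z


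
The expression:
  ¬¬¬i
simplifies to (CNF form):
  ¬i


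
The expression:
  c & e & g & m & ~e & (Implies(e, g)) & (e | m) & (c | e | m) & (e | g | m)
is never true.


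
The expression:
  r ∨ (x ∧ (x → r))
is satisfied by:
  {r: True}


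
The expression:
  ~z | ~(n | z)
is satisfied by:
  {z: False}


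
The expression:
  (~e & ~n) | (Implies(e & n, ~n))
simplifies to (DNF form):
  ~e | ~n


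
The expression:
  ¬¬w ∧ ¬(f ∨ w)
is never true.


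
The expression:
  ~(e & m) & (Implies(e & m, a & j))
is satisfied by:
  {m: False, e: False}
  {e: True, m: False}
  {m: True, e: False}


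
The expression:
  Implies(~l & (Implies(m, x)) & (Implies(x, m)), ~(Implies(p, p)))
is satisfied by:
  {l: True, x: False, m: False}
  {m: True, l: True, x: False}
  {l: True, x: True, m: False}
  {m: True, l: True, x: True}
  {m: True, x: False, l: False}
  {x: True, m: False, l: False}


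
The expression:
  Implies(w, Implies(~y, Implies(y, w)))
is always true.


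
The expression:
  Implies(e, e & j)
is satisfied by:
  {j: True, e: False}
  {e: False, j: False}
  {e: True, j: True}


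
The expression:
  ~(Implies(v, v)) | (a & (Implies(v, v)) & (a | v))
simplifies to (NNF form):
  a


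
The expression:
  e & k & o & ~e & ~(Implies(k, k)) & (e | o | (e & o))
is never true.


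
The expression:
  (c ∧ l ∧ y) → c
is always true.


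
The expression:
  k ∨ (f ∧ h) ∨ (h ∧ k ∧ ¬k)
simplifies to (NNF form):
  k ∨ (f ∧ h)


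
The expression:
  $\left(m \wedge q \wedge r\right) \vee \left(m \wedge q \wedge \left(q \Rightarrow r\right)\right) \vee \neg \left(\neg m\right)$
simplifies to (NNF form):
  $m$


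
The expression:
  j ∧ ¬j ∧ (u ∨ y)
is never true.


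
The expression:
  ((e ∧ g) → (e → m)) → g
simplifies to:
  g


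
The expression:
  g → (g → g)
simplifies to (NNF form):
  True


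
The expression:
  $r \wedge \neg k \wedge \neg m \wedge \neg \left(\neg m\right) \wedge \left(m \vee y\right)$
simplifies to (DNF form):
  $\text{False}$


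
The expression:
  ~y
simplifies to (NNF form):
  ~y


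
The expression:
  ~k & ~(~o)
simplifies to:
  o & ~k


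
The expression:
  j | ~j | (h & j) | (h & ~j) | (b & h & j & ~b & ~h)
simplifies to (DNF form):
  True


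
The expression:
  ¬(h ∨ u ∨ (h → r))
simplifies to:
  False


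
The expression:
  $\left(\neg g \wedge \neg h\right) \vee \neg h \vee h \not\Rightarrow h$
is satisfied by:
  {h: False}


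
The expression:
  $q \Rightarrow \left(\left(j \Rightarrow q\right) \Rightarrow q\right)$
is always true.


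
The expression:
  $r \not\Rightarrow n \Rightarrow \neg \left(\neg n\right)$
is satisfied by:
  {n: True, r: False}
  {r: False, n: False}
  {r: True, n: True}


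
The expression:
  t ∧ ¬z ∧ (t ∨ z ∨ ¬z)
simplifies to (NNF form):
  t ∧ ¬z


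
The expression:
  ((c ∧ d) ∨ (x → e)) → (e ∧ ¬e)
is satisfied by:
  {x: True, e: False, c: False, d: False}
  {d: True, x: True, e: False, c: False}
  {c: True, x: True, e: False, d: False}


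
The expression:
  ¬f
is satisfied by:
  {f: False}


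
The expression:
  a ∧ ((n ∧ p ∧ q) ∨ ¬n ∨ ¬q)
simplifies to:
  a ∧ (p ∨ ¬n ∨ ¬q)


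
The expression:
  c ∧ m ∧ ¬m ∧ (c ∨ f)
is never true.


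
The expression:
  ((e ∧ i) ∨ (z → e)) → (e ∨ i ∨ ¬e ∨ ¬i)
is always true.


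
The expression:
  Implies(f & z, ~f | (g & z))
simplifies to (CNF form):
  g | ~f | ~z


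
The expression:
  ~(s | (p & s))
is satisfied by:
  {s: False}


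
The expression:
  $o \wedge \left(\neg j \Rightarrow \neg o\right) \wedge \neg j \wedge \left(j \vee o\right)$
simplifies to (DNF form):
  $\text{False}$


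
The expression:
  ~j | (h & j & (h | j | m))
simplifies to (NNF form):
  h | ~j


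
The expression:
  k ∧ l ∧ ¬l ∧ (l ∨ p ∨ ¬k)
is never true.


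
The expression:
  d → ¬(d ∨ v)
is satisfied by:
  {d: False}


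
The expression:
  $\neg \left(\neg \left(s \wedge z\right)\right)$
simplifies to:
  $s \wedge z$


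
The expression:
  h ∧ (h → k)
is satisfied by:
  {h: True, k: True}


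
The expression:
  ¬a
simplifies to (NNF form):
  ¬a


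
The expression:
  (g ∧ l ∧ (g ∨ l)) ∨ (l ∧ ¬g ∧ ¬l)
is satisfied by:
  {g: True, l: True}


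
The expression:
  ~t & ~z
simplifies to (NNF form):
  ~t & ~z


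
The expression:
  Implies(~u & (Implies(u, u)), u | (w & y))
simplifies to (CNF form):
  (u | w) & (u | y)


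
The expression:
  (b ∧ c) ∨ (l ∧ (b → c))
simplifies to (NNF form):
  (b ∧ c) ∨ (l ∧ ¬b)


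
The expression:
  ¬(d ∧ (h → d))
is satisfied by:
  {d: False}


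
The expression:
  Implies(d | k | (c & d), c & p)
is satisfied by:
  {c: True, p: True, k: False, d: False}
  {c: True, k: False, p: False, d: False}
  {p: True, c: False, k: False, d: False}
  {c: False, k: False, p: False, d: False}
  {d: True, c: True, p: True, k: False}
  {c: True, p: True, k: True, d: False}
  {d: True, c: True, p: True, k: True}


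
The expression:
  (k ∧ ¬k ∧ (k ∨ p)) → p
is always true.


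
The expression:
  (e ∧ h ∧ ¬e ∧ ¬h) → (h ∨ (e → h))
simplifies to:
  True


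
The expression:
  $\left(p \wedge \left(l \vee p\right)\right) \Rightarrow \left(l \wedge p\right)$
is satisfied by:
  {l: True, p: False}
  {p: False, l: False}
  {p: True, l: True}


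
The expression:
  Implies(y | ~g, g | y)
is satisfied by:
  {y: True, g: True}
  {y: True, g: False}
  {g: True, y: False}


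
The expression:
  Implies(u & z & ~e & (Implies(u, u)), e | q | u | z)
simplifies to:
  True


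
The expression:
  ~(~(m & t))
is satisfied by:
  {t: True, m: True}


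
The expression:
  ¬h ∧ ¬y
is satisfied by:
  {y: False, h: False}


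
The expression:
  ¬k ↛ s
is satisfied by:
  {s: True, k: False}
  {k: False, s: False}
  {k: True, s: True}


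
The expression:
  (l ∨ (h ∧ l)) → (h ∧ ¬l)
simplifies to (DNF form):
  ¬l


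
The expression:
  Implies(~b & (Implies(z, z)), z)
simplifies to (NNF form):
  b | z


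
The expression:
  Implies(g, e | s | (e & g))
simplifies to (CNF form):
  e | s | ~g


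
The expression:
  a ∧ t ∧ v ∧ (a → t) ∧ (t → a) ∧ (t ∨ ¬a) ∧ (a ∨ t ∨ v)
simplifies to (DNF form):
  a ∧ t ∧ v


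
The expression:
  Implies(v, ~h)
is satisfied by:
  {h: False, v: False}
  {v: True, h: False}
  {h: True, v: False}


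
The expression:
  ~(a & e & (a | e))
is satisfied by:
  {e: False, a: False}
  {a: True, e: False}
  {e: True, a: False}


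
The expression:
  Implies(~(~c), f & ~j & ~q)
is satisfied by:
  {f: True, q: False, c: False, j: False}
  {f: False, q: False, c: False, j: False}
  {j: True, f: True, q: False, c: False}
  {j: True, f: False, q: False, c: False}
  {q: True, f: True, j: False, c: False}
  {q: True, j: False, f: False, c: False}
  {j: True, q: True, f: True, c: False}
  {j: True, q: True, f: False, c: False}
  {c: True, q: False, f: True, j: False}


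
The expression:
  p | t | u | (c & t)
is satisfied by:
  {t: True, u: True, p: True}
  {t: True, u: True, p: False}
  {t: True, p: True, u: False}
  {t: True, p: False, u: False}
  {u: True, p: True, t: False}
  {u: True, p: False, t: False}
  {p: True, u: False, t: False}


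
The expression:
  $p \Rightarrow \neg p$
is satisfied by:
  {p: False}


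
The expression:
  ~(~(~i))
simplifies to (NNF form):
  ~i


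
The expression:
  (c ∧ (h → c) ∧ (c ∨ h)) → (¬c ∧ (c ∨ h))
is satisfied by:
  {c: False}


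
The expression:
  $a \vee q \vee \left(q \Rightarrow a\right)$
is always true.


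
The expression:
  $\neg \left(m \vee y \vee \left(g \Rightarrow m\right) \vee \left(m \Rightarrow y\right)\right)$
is never true.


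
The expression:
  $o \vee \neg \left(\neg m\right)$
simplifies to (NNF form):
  $m \vee o$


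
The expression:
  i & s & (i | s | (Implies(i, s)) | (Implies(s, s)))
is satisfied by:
  {i: True, s: True}


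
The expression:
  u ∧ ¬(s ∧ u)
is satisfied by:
  {u: True, s: False}


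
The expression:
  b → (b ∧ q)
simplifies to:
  q ∨ ¬b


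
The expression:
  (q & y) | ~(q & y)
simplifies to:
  True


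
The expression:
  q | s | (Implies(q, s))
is always true.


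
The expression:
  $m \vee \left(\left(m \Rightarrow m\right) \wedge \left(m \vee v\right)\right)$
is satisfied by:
  {m: True, v: True}
  {m: True, v: False}
  {v: True, m: False}


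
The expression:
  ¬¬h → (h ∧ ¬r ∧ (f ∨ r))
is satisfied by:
  {f: True, r: False, h: False}
  {r: False, h: False, f: False}
  {f: True, r: True, h: False}
  {r: True, f: False, h: False}
  {h: True, f: True, r: False}


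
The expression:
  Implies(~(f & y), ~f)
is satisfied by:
  {y: True, f: False}
  {f: False, y: False}
  {f: True, y: True}


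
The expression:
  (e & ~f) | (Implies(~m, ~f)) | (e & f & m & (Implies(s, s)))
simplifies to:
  m | ~f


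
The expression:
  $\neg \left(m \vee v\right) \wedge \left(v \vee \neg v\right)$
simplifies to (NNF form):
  $\neg m \wedge \neg v$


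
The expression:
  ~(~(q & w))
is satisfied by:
  {w: True, q: True}


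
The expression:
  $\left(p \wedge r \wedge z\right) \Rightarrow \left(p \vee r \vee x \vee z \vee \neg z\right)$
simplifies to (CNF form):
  $\text{True}$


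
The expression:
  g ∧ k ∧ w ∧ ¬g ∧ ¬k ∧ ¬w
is never true.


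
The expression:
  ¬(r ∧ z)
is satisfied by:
  {z: False, r: False}
  {r: True, z: False}
  {z: True, r: False}


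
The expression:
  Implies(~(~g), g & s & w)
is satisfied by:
  {w: True, s: True, g: False}
  {w: True, s: False, g: False}
  {s: True, w: False, g: False}
  {w: False, s: False, g: False}
  {w: True, g: True, s: True}


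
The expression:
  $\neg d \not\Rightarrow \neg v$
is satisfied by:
  {v: True, d: False}


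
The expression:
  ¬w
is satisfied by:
  {w: False}


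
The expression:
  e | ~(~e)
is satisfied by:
  {e: True}


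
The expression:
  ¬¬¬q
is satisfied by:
  {q: False}


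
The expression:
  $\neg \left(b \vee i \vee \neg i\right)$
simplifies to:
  $\text{False}$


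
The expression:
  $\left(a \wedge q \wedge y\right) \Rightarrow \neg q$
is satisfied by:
  {q: False, a: False, y: False}
  {y: True, q: False, a: False}
  {a: True, q: False, y: False}
  {y: True, a: True, q: False}
  {q: True, y: False, a: False}
  {y: True, q: True, a: False}
  {a: True, q: True, y: False}


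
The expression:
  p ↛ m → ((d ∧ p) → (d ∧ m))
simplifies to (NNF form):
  m ∨ ¬d ∨ ¬p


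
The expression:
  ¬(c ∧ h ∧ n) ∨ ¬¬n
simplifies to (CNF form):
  True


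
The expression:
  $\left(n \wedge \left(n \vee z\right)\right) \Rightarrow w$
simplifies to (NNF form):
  $w \vee \neg n$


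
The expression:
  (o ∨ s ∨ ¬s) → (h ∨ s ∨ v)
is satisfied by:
  {s: True, v: True, h: True}
  {s: True, v: True, h: False}
  {s: True, h: True, v: False}
  {s: True, h: False, v: False}
  {v: True, h: True, s: False}
  {v: True, h: False, s: False}
  {h: True, v: False, s: False}


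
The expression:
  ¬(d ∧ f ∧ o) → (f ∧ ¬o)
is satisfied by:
  {d: True, f: True, o: False}
  {f: True, o: False, d: False}
  {d: True, o: True, f: True}


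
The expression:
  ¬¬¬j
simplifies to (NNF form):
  ¬j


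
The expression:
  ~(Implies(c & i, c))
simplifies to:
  False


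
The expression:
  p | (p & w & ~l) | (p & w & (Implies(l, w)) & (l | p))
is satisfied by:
  {p: True}


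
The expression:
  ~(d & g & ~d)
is always true.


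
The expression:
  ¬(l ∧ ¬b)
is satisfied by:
  {b: True, l: False}
  {l: False, b: False}
  {l: True, b: True}


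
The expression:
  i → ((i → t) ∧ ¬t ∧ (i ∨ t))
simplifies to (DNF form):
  ¬i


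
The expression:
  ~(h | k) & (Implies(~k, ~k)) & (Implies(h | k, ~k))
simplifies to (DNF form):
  ~h & ~k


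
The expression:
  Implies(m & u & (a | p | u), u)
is always true.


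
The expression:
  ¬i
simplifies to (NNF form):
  ¬i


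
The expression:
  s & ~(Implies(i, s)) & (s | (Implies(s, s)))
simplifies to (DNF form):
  False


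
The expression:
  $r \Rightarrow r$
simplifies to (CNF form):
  $\text{True}$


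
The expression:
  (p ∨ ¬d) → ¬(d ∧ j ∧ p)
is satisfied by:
  {p: False, d: False, j: False}
  {j: True, p: False, d: False}
  {d: True, p: False, j: False}
  {j: True, d: True, p: False}
  {p: True, j: False, d: False}
  {j: True, p: True, d: False}
  {d: True, p: True, j: False}
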